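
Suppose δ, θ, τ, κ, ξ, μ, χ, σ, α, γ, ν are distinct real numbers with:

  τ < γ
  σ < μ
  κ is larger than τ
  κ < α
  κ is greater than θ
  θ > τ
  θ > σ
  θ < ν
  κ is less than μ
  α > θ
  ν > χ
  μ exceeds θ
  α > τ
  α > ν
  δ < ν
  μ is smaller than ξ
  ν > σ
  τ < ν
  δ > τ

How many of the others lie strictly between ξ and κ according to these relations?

1

Chaining upward from κ reaches: μ, α.
Chaining downward from ξ reaches: σ, τ, θ, μ.
Strictly between κ and ξ are those in both lists: μ — 1 element.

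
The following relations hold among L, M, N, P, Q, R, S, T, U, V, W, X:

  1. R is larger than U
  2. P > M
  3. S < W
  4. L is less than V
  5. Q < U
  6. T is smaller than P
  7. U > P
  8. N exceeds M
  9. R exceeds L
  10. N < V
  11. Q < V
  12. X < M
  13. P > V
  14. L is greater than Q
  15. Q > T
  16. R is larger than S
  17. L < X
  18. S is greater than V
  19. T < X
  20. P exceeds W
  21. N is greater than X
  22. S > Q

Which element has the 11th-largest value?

Q

The consecutive relations fix a unique order: T < Q < L < X < M < N < V < S < W < P < U < R.
Counting 11 from the largest end gives Q.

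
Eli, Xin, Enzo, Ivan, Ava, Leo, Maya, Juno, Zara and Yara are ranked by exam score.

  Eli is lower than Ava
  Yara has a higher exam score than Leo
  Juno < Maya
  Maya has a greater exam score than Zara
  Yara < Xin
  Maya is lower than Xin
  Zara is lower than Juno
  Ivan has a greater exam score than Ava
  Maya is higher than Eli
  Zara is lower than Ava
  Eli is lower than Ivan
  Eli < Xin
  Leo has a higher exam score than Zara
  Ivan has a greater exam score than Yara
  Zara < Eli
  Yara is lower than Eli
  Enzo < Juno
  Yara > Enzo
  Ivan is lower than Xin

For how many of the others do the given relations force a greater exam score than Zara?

8

From Zara the given relations immediately reach Juno, Leo, Eli, Ava, Maya.
From those, Yara, Ivan, Xin — 8 in total.
Nothing else is reachable above Zara; 8 in all.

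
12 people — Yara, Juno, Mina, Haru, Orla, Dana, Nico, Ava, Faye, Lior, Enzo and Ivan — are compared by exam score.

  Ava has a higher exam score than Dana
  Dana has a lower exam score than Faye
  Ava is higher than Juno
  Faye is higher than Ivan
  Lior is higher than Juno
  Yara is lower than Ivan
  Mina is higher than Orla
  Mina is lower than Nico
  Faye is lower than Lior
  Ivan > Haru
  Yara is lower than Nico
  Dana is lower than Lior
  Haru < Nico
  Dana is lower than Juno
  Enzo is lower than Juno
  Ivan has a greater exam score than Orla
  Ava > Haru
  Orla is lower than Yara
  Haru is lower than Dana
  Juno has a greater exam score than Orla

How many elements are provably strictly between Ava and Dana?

The relations place Dana below Ava. An element lies strictly between them when it is forced above Dana and also forced below Ava.
Above Dana: {Faye, Juno, Lior}. Below Ava: {Enzo, Haru, Orla, Juno}.
Intersection: {Juno} — 1.

1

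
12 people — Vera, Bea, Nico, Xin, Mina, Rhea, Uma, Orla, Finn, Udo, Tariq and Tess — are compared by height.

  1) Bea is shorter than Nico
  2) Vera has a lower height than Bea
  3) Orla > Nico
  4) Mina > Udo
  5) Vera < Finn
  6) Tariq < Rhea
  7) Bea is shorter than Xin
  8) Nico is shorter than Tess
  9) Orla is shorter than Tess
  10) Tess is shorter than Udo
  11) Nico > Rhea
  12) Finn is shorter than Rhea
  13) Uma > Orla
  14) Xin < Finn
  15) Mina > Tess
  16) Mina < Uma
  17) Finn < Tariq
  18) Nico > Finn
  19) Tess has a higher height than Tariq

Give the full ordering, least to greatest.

Vera < Bea < Xin < Finn < Tariq < Rhea < Nico < Orla < Tess < Udo < Mina < Uma

Nothing is placed below Vera, so it is least; from there Vera < Bea; Bea < Xin; Xin < Finn; Finn < Tariq; Tariq < Rhea; Rhea < Nico; Nico < Orla; Orla < Tess; Tess < Udo; Udo < Mina; Mina < Uma, each given directly.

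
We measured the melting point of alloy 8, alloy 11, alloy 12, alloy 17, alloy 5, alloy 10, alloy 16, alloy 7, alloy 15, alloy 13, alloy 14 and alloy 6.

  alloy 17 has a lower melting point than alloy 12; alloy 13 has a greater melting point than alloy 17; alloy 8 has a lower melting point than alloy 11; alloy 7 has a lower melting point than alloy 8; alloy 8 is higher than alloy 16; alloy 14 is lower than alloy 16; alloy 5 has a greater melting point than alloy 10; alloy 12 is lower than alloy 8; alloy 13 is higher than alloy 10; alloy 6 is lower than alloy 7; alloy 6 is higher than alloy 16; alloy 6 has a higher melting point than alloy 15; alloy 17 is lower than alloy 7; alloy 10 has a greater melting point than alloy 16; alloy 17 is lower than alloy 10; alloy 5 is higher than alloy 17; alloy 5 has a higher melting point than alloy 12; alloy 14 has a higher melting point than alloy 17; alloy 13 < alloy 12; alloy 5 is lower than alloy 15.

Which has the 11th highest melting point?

alloy 14

The consecutive relations fix a unique order: alloy 17 < alloy 14 < alloy 16 < alloy 10 < alloy 13 < alloy 12 < alloy 5 < alloy 15 < alloy 6 < alloy 7 < alloy 8 < alloy 11.
Counting 11 from the largest end gives alloy 14.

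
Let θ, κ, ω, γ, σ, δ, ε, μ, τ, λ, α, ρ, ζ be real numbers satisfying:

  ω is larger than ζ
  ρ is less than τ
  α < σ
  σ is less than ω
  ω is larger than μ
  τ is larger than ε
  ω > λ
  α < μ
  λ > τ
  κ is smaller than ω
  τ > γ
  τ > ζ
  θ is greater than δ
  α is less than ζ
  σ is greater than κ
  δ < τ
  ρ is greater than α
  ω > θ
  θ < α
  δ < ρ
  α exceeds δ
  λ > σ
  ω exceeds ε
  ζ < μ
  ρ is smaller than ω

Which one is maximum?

γ is not greatest since γ < τ; δ is not greatest since δ < ρ; ε is not greatest since ε < τ; θ is not greatest since θ < ω; κ is not greatest since κ < ω; α is not greatest since α < σ; ρ is not greatest since ρ < ω; σ is not greatest since σ < ω; ζ is not greatest since ζ < τ; τ is not greatest since τ < λ; μ is not greatest since μ < ω; λ is not greatest since λ < ω.
Only ω has nothing above it, so ω is the maximum.

ω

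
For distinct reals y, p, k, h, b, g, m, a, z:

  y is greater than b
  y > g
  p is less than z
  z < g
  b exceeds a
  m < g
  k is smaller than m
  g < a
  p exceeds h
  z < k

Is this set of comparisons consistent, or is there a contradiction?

consistent

The single ordering h < p < z < k < m < g < a < b < y satisfies every listed relation, so no contradiction arises.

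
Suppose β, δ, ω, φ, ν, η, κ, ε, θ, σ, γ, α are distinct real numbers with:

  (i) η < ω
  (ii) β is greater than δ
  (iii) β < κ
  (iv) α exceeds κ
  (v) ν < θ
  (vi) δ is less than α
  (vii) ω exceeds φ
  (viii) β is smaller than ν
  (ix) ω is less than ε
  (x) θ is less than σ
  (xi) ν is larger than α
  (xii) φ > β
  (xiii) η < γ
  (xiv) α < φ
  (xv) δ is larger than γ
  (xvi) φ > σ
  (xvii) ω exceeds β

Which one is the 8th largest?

Chaining the given pairs: η < γ < δ < β < κ < α < ν < θ < σ < φ < ω < ε.
The 8th largest is κ.

κ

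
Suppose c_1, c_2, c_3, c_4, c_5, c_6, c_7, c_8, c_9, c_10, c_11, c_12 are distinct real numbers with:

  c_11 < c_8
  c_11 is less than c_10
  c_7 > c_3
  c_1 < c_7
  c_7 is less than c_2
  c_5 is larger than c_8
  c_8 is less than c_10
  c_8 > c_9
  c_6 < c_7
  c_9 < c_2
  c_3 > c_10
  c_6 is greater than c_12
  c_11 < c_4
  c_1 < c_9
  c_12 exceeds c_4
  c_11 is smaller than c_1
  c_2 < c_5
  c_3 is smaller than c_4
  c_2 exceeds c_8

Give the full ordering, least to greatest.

c_11 < c_1 < c_9 < c_8 < c_10 < c_3 < c_4 < c_12 < c_6 < c_7 < c_2 < c_5

The consecutive links are each given: c_11 < c_1; c_1 < c_9; c_9 < c_8; c_8 < c_10; c_10 < c_3; c_3 < c_4; c_4 < c_12; c_12 < c_6; c_6 < c_7; c_7 < c_2; c_2 < c_5.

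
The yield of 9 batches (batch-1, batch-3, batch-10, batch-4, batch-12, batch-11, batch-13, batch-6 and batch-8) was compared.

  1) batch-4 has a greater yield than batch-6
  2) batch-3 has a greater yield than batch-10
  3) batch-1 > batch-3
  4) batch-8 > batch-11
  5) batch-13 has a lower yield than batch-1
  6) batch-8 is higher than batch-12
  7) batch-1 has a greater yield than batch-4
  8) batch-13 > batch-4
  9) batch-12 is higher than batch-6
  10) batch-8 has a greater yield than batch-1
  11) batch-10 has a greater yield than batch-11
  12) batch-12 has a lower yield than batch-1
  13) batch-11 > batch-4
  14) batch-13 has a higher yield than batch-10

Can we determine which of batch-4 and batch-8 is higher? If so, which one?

batch-8

batch-4 < batch-11 and batch-11 < batch-10 give batch-4 < batch-10.
Then batch-10 < batch-13 extends the chain to batch-13.
With batch-13 < batch-1: batch-4 < batch-11 < batch-10 < batch-13 < batch-1.
Then batch-1 < batch-8 extends the chain to batch-8.
So batch-8 is higher.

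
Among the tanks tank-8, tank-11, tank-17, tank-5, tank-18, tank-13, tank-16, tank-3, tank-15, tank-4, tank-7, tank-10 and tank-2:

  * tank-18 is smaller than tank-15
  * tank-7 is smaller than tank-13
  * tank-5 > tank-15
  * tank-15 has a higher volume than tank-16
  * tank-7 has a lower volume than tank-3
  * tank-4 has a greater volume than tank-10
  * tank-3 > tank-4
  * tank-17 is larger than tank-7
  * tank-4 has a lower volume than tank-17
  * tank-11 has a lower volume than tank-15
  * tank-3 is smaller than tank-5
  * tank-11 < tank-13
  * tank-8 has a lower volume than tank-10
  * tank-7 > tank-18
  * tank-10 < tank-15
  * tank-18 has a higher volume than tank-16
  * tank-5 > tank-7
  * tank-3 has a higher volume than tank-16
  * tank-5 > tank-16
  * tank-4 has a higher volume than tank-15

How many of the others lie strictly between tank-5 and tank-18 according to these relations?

Chaining upward from tank-18 reaches: tank-15, tank-4, tank-7, tank-17, tank-3, tank-13.
Chaining downward from tank-5 reaches: tank-11, tank-16, tank-8, tank-10, tank-15, tank-4, tank-7, tank-3.
Strictly between tank-18 and tank-5 are those in both lists: tank-15, tank-4, tank-7, tank-3 — 4 elements.

4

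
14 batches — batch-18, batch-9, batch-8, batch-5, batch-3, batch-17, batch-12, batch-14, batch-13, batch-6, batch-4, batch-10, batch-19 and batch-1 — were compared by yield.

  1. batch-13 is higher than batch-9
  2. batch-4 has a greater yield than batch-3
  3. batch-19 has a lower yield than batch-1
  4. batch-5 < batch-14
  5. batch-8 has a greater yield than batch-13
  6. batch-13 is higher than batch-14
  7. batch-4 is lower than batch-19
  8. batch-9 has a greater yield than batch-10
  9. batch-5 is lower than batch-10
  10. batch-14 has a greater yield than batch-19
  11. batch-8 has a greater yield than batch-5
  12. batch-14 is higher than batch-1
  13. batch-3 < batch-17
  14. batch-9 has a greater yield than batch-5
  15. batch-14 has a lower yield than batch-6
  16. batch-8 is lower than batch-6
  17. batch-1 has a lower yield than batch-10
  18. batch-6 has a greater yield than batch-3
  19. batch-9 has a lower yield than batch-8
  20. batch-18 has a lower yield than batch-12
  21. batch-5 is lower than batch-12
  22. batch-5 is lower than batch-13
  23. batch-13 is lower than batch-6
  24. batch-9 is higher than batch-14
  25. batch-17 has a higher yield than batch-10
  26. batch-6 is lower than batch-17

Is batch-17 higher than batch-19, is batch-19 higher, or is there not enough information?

Link the given pairs in sequence: batch-19 < batch-1; batch-1 < batch-14; batch-14 < batch-13; batch-13 < batch-8; batch-8 < batch-6; batch-6 < batch-17.
Together: batch-19 < batch-1 < batch-14 < batch-13 < batch-8 < batch-6 < batch-17.
So batch-17 is higher.

batch-17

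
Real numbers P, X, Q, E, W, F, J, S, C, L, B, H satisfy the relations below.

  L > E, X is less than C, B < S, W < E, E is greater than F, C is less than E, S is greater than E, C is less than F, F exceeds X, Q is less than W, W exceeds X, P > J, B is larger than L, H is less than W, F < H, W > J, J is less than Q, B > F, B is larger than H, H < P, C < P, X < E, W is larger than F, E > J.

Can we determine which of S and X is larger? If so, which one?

S

X < F and F < H give X < H.
With H < W: X < F < H < W.
Then W < E extends the chain to E.
Then E < L extends the chain to L.
With L < B: X < F < H < W < E < L < B.
With B < S: X < F < H < W < E < L < B < S.
So S is larger.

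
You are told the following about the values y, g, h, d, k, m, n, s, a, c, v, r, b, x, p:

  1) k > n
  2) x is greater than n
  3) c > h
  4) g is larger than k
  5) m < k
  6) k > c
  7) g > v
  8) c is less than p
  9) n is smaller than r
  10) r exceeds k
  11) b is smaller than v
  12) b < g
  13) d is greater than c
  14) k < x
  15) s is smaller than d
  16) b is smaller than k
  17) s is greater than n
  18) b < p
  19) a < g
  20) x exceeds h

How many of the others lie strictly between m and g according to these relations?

Chaining upward from m reaches: k, x, r.
Chaining downward from g reaches: b, h, c, n, k, v, a.
Strictly between m and g are those in both lists: k — 1 element.

1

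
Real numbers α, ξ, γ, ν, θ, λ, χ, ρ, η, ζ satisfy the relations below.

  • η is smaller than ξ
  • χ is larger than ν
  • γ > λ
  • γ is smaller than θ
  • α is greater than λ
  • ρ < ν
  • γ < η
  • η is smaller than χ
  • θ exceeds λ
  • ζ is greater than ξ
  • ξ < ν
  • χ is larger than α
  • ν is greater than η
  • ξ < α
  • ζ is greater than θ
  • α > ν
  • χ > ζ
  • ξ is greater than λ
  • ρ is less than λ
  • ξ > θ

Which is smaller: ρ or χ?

ρ

ρ < λ and λ < γ give ρ < γ.
With γ < η: ρ < λ < γ < η.
With η < ξ: ρ < λ < γ < η < ξ.
With ξ < ν: ρ < λ < γ < η < ξ < ν.
Then ν < α extends the chain to α.
Then α < χ extends the chain to χ.
So ρ < χ; ρ is the smaller of the two.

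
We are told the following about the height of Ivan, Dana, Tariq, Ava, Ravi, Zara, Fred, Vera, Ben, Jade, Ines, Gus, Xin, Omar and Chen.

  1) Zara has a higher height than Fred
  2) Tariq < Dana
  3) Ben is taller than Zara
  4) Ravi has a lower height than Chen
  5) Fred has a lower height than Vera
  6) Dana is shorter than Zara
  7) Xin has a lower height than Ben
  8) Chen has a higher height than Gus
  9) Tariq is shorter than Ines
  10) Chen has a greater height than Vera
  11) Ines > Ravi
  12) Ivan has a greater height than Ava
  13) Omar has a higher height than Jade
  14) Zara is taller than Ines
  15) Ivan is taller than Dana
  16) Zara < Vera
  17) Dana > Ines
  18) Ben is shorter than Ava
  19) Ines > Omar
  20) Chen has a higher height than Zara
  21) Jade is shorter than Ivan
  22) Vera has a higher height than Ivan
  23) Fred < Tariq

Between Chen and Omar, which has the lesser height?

Omar

Omar < Ines and Ines < Dana give Omar < Dana.
Then Dana < Zara extends the chain to Zara.
Then Zara < Ben extends the chain to Ben.
Then Ben < Ava extends the chain to Ava.
With Ava < Ivan: Omar < Ines < Dana < Zara < Ben < Ava < Ivan.
Then Ivan < Vera extends the chain to Vera.
With Vera < Chen: Omar < Ines < Dana < Zara < Ben < Ava < Ivan < Vera < Chen.
So Omar < Chen; Omar is the shorter of the two.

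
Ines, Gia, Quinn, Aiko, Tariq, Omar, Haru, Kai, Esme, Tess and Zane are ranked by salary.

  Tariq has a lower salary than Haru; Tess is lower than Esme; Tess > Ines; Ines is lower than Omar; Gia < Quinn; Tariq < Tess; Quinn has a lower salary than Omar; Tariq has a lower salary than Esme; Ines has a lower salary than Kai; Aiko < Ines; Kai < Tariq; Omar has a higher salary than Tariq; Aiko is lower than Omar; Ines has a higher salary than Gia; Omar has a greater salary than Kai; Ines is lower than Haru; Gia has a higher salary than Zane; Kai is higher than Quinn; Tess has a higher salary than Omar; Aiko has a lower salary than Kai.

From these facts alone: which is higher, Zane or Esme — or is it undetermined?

The relevant relations are Zane < Gia; Gia < Quinn; Quinn < Kai; Kai < Tariq; Tariq < Omar; Omar < Tess; Tess < Esme.
Together: Zane < Gia < Quinn < Kai < Tariq < Omar < Tess < Esme.
So Esme is higher.

Esme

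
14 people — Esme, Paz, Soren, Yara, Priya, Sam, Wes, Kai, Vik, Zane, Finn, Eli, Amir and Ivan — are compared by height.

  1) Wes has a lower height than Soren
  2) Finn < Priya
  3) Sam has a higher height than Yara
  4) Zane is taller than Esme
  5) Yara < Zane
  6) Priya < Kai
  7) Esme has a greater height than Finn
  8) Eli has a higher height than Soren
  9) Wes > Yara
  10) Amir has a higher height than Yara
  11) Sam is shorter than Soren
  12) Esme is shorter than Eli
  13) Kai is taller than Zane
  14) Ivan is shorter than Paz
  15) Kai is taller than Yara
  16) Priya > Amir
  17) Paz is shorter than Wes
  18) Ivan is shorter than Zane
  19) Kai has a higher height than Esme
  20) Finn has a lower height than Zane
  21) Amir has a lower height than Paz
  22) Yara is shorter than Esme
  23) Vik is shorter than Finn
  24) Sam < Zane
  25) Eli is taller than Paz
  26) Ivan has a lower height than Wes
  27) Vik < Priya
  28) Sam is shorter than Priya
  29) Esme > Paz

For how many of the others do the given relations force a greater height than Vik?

Directly above Vik: Finn, Priya.
One step further: Esme, Zane, Kai (5 so far).
One step further: Eli (6 so far).
No other element is forced above Vik by the given relations, so the count is 6.

6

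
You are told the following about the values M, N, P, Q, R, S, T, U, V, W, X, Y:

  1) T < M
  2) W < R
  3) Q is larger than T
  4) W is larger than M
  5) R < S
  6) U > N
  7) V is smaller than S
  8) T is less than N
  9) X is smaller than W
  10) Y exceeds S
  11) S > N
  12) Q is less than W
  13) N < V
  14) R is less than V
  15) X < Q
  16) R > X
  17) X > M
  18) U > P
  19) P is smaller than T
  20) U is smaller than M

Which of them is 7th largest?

X

Chaining the given pairs: P < T < N < U < M < X < Q < W < R < V < S < Y.
Counting 7 from the largest end gives X.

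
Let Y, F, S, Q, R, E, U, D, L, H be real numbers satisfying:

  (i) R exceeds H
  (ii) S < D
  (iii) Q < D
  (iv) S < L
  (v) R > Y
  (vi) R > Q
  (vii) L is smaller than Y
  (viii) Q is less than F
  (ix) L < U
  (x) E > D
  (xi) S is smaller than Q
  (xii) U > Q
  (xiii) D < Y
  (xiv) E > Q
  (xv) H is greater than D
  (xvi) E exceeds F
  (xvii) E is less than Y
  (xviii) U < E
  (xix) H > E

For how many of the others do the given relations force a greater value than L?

5

The elements the relations force above L are U, E, H, Y, R — no chain reaches any other.
That is 5.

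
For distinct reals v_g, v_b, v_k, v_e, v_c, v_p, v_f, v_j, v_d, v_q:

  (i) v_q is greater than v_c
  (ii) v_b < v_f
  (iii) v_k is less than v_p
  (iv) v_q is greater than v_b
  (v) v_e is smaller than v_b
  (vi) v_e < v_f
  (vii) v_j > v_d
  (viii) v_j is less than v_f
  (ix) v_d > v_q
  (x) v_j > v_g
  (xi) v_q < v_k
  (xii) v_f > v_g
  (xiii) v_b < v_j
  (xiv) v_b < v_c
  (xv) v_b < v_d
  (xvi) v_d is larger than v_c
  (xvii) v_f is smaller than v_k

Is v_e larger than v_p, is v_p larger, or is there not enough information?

v_e < v_b < v_c < v_q < v_d < v_j < v_f < v_k < v_p, by transitivity through v_b, v_c, v_q, v_d, v_j, v_f, v_k.
So v_p is larger.

v_p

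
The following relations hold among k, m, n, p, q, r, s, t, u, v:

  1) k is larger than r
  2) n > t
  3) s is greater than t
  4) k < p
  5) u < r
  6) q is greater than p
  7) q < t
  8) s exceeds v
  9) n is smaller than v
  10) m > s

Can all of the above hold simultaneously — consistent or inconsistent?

Every relation is compatible with u < r < k < p < q < t < n < v < s < m; the set is consistent.

consistent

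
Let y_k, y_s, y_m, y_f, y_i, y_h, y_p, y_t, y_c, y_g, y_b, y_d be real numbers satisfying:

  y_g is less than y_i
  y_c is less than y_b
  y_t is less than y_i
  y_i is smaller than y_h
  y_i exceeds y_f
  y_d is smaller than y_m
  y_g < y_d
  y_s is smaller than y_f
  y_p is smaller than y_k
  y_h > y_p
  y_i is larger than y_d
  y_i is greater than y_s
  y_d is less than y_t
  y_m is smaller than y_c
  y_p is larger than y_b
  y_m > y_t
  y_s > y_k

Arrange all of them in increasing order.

Nothing is placed below y_g, so it is least; from there y_g < y_d; y_d < y_t; y_t < y_m; y_m < y_c; y_c < y_b; y_b < y_p; y_p < y_k; y_k < y_s; y_s < y_f; y_f < y_i; y_i < y_h, each given directly.

y_g < y_d < y_t < y_m < y_c < y_b < y_p < y_k < y_s < y_f < y_i < y_h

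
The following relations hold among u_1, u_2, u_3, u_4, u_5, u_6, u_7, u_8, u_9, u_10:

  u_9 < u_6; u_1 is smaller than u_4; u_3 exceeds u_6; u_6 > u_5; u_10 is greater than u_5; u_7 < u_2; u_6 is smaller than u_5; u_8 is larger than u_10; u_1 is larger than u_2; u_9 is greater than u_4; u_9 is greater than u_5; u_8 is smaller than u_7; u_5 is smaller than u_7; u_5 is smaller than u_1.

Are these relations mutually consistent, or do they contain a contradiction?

inconsistent

Chaining the given relations yields u_5 < u_10 < u_8 < u_7 < u_2 < u_1 < u_4 < u_9 < u_6, so u_5 < u_6. But one relation states u_6 < u_5. These cannot both hold.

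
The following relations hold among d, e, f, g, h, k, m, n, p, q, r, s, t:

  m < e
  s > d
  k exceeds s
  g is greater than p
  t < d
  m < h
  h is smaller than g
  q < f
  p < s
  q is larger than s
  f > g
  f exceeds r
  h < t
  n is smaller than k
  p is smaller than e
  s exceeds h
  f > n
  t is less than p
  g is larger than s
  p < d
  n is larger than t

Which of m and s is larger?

m < h and h < t give m < t.
Then t < p extends the chain to p.
With p < d: m < h < t < p < d.
With d < s: m < h < t < p < d < s.
So m < s; s is the larger of the two.

s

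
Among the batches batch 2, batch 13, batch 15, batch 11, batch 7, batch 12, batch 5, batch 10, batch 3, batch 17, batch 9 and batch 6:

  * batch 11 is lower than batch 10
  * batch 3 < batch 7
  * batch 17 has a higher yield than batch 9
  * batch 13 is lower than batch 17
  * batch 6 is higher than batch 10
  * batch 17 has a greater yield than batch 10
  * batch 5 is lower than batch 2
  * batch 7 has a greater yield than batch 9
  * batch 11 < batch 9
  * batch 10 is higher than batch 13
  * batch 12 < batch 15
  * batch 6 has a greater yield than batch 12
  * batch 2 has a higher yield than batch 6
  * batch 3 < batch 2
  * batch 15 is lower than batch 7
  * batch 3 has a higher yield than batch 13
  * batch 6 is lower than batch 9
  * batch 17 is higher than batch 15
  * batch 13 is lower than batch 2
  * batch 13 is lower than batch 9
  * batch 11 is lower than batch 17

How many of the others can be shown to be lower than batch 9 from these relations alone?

The elements the relations force below batch 9 are batch 11, batch 12, batch 13, batch 10, batch 6 — no chain reaches any other.
That is 5.

5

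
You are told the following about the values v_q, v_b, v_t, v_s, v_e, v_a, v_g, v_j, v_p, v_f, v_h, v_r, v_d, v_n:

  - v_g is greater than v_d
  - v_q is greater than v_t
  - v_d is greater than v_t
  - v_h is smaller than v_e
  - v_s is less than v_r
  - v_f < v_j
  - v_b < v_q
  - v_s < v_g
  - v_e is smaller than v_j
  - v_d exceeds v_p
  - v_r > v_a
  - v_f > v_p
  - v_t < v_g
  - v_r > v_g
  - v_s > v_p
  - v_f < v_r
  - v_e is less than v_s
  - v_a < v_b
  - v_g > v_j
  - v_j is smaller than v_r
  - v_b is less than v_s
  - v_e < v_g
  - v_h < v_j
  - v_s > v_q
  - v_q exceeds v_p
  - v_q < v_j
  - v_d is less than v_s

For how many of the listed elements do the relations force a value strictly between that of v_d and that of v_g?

1

The relations place v_d below v_g. An element lies strictly between them when it is forced above v_d and also forced below v_g.
Above v_d: {v_s, v_r}. Below v_g: {v_p, v_t, v_a, v_b, v_q, v_h, v_e, v_f, v_s, v_j}.
Intersection: {v_s} — 1.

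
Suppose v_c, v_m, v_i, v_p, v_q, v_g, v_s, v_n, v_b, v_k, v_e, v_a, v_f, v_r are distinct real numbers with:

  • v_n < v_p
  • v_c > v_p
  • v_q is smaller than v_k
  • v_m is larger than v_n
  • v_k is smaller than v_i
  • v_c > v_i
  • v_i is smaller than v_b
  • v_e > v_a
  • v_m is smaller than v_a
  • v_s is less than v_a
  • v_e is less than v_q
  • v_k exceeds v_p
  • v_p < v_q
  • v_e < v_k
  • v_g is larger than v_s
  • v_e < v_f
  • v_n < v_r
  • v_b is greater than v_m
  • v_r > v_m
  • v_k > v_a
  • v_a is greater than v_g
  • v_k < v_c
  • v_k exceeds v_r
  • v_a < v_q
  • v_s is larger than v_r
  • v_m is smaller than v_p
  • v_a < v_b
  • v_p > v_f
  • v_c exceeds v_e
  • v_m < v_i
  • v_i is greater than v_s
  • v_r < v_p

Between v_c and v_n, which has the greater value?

v_c

v_n < v_m and v_m < v_r give v_n < v_r.
Then v_r < v_s extends the chain to v_s.
With v_s < v_g: v_n < v_m < v_r < v_s < v_g.
Then v_g < v_a extends the chain to v_a.
With v_a < v_e: v_n < v_m < v_r < v_s < v_g < v_a < v_e.
With v_e < v_f: v_n < v_m < v_r < v_s < v_g < v_a < v_e < v_f.
Then v_f < v_p extends the chain to v_p.
With v_p < v_q: v_n < v_m < v_r < v_s < v_g < v_a < v_e < v_f < v_p < v_q.
With v_q < v_k: v_n < v_m < v_r < v_s < v_g < v_a < v_e < v_f < v_p < v_q < v_k.
With v_k < v_i: v_n < v_m < v_r < v_s < v_g < v_a < v_e < v_f < v_p < v_q < v_k < v_i.
With v_i < v_c: v_n < v_m < v_r < v_s < v_g < v_a < v_e < v_f < v_p < v_q < v_k < v_i < v_c.
So v_n < v_c; v_c is the larger of the two.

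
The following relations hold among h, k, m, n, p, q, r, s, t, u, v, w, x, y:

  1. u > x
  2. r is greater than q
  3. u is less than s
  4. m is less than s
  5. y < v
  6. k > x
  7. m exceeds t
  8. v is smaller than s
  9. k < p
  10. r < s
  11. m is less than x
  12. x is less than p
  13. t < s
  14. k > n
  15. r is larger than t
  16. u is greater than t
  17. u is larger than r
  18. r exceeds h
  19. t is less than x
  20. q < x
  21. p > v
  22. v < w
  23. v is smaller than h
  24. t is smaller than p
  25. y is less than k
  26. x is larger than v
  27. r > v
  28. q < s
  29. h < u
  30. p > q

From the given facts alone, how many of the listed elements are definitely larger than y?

9

Directly above y: v, k.
One step further: h, w, r, x, s, p (8 so far).
One step further: u (9 so far).
No other element is forced above y by the given relations, so the count is 9.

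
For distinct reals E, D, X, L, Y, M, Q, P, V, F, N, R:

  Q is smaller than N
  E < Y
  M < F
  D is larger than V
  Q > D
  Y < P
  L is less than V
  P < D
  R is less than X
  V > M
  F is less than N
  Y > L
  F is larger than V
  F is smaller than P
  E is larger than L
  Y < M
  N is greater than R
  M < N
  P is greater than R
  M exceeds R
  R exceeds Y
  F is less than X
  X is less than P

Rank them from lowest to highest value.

L < E < Y < R < M < V < F < X < P < D < Q < N

Nothing is placed below L, so it is least; from there L < E; E < Y; Y < R; R < M; M < V; V < F; F < X; X < P; P < D; D < Q; Q < N, each given directly.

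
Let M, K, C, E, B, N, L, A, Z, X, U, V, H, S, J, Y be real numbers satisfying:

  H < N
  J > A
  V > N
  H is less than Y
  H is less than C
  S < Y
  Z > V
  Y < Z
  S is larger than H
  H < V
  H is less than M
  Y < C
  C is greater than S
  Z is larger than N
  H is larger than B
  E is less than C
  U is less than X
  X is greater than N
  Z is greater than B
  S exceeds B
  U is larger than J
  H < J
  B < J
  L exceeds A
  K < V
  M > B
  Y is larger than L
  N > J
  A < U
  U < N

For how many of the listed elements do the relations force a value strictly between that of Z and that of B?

7

Chaining upward from B reaches: H, J, U, N, S, M, Y, X, C, V.
Chaining downward from Z reaches: A, H, J, K, U, N, L, S, Y, V.
Strictly between B and Z are those in both lists: H, J, U, N, S, Y, V — 7 elements.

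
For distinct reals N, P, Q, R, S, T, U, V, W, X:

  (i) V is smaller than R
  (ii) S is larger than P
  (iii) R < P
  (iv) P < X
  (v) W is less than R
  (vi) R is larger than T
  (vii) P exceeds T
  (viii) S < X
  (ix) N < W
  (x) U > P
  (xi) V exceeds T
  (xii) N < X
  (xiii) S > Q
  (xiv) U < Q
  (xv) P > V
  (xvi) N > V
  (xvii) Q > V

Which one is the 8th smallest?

Chaining the given pairs: T < V < N < W < R < P < U < Q < S < X.
The 8th smallest is Q.

Q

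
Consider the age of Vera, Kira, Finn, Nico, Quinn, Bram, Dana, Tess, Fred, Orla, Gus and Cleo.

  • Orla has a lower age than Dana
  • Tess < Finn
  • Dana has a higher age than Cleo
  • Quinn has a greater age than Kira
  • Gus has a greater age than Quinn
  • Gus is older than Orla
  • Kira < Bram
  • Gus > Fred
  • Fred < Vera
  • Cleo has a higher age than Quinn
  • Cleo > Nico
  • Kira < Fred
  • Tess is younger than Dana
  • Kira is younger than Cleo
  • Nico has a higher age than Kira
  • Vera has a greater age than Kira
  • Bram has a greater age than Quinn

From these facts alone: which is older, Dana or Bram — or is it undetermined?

Following every chain through Bram: below Bram we get Kira, Quinn.
Dana is not reached, and no chain runs the other way from Dana to Bram.
So the given relations leave the order of Bram and Dana undetermined.

undetermined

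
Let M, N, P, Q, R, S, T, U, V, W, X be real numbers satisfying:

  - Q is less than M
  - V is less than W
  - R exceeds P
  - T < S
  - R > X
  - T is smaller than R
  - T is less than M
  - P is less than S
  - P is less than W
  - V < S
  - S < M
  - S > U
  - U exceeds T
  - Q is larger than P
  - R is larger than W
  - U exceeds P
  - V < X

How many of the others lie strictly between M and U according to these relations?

The relations place U below M. An element lies strictly between them when it is forced above U and also forced below M.
Above U: {S}. Below M: {P, V, T, S, Q}.
Intersection: {S} — 1.

1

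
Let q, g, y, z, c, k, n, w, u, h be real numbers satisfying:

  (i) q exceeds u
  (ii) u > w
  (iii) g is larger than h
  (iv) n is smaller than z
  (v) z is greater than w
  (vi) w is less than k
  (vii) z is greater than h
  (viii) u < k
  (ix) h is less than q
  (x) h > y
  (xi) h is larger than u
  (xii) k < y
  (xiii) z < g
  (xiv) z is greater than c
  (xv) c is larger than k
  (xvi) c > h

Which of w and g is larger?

w < u and u < k give w < k.
Then k < y extends the chain to y.
With y < h: w < u < k < y < h.
With h < c: w < u < k < y < h < c.
With c < z: w < u < k < y < h < c < z.
Then z < g extends the chain to g.
So w < g; g is the larger of the two.

g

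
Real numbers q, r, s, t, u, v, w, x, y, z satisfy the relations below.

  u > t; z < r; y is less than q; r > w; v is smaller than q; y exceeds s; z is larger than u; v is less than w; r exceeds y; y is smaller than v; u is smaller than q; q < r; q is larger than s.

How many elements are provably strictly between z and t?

1

The relations place t below z. An element lies strictly between them when it is forced above t and also forced below z.
Above t: {u, q, r}. Below z: {u}.
Intersection: {u} — 1.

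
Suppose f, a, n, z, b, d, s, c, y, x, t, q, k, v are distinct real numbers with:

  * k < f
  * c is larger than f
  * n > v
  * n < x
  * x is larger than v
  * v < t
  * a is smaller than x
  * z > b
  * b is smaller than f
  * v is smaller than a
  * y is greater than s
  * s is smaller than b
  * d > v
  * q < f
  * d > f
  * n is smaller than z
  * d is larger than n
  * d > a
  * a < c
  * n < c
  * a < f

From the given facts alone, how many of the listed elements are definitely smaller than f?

Directly below f: k, b, a, q.
One step further: s, v (6 so far).
No other element is forced below f by the given relations, so the count is 6.

6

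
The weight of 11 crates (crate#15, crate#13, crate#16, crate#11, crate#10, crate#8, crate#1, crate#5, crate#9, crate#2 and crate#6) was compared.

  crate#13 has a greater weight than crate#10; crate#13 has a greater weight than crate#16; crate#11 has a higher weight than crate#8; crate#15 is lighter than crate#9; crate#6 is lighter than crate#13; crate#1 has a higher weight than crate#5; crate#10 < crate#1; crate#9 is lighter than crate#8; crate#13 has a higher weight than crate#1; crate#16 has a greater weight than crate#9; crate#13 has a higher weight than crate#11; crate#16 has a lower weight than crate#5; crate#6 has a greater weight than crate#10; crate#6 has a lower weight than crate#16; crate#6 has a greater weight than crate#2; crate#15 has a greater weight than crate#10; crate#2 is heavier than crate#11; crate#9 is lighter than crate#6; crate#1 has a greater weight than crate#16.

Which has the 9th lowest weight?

crate#5

Chaining the given pairs: crate#10 < crate#15 < crate#9 < crate#8 < crate#11 < crate#2 < crate#6 < crate#16 < crate#5 < crate#1 < crate#13.
Counting 9 from the smallest end gives crate#5.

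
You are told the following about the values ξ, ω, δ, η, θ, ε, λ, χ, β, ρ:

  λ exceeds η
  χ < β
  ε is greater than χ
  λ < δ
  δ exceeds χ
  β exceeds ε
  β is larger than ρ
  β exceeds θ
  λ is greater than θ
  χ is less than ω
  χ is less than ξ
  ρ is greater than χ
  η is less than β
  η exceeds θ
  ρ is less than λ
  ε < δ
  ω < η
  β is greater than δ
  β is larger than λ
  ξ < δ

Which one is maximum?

Chaining downward from β: directly below it, χ, ρ, θ, η, ε, λ, δ; then ω, ξ.
That covers every other element, and nothing is given above β, so β is the maximum.

β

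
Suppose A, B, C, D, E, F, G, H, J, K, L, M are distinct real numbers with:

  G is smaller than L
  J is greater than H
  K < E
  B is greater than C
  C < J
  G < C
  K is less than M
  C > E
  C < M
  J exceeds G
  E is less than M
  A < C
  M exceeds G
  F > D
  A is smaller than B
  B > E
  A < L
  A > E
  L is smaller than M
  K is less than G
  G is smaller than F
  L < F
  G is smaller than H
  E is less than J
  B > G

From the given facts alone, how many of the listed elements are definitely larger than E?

From E the given relations immediately reach A, C, B, M, J.
From those, L — 6 in total.
From those, F — 7 in total.
Nothing else is reachable above E; 7 in all.

7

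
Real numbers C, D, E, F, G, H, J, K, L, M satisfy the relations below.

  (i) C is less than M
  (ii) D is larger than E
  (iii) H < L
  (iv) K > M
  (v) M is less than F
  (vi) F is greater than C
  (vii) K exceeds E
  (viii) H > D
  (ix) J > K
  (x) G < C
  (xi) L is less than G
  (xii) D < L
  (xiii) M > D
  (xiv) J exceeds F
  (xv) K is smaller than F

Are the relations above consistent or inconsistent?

consistent

Every relation is compatible with E < D < H < L < G < C < M < K < F < J; the set is consistent.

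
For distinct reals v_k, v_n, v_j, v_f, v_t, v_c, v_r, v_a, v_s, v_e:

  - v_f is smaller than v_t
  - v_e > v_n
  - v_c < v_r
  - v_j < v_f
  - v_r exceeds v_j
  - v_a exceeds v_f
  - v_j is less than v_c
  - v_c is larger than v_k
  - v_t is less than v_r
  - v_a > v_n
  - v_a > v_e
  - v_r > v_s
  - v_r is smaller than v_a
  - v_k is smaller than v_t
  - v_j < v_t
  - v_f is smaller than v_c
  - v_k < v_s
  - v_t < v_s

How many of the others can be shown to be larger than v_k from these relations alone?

Directly above v_k: v_c, v_t, v_s.
One step further: v_r (4 so far).
One step further: v_a (5 so far).
Nothing else is reachable above v_k; 5 in all.

5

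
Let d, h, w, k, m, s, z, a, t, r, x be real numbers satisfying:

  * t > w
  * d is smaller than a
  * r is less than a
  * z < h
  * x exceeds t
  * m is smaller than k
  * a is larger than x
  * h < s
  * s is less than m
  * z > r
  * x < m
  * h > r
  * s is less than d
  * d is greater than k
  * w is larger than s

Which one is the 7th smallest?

x

Piecing the relations together gives one ordering: r < z < h < s < w < t < x < m < k < d < a.
Counting 7 from the smallest end gives x.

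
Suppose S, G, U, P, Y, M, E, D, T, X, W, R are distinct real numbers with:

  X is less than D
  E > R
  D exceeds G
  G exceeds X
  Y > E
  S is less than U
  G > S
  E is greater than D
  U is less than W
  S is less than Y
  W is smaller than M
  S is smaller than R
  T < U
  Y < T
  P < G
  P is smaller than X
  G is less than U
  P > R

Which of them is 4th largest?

Chaining the given pairs: S < R < P < X < G < D < E < Y < T < U < W < M.
The 4th largest is T.

T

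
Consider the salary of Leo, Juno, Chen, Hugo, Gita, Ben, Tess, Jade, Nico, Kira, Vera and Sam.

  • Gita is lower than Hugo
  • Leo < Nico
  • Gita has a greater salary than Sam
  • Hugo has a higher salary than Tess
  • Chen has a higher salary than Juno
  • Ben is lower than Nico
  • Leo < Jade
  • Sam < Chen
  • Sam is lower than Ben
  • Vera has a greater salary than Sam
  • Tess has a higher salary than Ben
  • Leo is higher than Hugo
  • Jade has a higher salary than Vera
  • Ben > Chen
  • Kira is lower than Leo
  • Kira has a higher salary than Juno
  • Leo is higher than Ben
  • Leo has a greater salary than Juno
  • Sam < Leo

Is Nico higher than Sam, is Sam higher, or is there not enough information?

Nico

The relevant relations are Sam < Chen; Chen < Ben; Ben < Tess; Tess < Hugo; Hugo < Leo; Leo < Nico.
Chaining these gives Sam < Chen < Ben < Tess < Hugo < Leo < Nico.
So Nico is higher.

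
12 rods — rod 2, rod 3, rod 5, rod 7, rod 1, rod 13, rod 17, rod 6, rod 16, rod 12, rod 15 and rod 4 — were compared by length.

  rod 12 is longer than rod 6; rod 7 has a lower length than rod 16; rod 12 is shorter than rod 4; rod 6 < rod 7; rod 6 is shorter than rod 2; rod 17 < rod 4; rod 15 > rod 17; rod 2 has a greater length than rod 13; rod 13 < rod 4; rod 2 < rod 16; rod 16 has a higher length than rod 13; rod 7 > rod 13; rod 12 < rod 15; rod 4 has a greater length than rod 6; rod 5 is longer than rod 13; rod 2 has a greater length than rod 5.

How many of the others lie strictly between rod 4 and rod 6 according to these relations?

1

The relations place rod 6 below rod 4. An element lies strictly between them when it is forced above rod 6 and also forced below rod 4.
Above rod 6: {rod 2, rod 7, rod 12, rod 16, rod 15}. Below rod 4: {rod 13, rod 17, rod 12}.
Intersection: {rod 12} — 1.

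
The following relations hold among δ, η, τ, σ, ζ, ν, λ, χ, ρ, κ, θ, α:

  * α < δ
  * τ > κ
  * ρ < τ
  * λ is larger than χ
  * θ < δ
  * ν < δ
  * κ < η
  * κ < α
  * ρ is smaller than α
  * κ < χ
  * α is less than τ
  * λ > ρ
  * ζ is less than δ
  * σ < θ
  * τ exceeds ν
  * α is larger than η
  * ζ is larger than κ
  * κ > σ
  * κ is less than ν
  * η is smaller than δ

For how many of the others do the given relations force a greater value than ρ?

The elements the relations force above ρ are α, τ, λ, δ — no chain reaches any other.
That is 4.

4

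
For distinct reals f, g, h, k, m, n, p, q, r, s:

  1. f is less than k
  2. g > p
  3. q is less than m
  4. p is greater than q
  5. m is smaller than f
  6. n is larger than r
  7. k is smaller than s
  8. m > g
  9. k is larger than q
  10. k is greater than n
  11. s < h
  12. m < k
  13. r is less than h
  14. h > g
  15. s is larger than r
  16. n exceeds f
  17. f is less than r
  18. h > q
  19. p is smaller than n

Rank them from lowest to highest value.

q < p < g < m < f < r < n < k < s < h

Nothing is placed below q, so it is least; from there q < p; p < g; g < m; m < f; f < r; r < n; n < k; k < s; s < h, each given directly.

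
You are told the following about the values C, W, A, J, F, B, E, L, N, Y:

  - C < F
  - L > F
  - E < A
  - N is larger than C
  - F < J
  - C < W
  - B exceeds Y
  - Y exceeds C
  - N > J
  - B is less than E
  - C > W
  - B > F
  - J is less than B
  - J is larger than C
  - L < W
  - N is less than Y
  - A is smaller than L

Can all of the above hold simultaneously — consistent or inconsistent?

We have W < C stated directly, yet also C < F < J < N < Y < B < E < A < L < W by chaining the others — so C < W. Contradiction.

inconsistent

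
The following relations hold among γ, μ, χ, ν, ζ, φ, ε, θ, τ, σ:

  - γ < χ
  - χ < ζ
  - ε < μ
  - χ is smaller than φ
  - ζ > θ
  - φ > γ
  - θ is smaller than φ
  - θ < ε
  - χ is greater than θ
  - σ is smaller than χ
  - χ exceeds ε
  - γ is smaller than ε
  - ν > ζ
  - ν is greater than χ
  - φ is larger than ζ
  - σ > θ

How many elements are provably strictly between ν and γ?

The relations place γ below ν. An element lies strictly between them when it is forced above γ and also forced below ν.
Above γ: {ε, χ, ζ, μ, φ}. Below ν: {θ, σ, ε, χ, ζ}.
Intersection: {ε, χ, ζ} — 3.

3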